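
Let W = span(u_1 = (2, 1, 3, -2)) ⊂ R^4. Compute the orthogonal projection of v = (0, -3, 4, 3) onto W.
proj_W(v) = (1/3, 1/6, 1/2, -1/3)

Set up U = [u_1 | ... | u_1] ∈ R^(4×1). The projector onto W = col(U) is P = U (U^T U)^(-1) U^T.
Compute U^T U =
  [18],
and U^T v = (3).
Solve U^T U · c = U^T v for the coefficients: c = (1/6). The projection is proj_W(v) = U c.
Check: (v - proj_W(v)) · u_1 = 0  (should be 0).
Result: proj_W(v) = (1/3, 1/6, 1/2, -1/3).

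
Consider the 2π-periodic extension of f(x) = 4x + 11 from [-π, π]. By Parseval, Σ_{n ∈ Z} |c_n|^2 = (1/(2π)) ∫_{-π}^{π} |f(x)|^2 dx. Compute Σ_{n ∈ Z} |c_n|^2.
Σ |c_n|^2 = 16π^2/3 + 121

Expand and integrate term by term over [-π, π]:
  ∫ (4x)^2 dx = 16·(2π^3/3); ∫ 2·4·(11)·x dx = 0 (odd integrand); ∫ 11^2 dx = 121·2π.
So (1/(2π)) ∫_{-π}^{π} (4x + 11)^2 dx = 16π^2/3 + 121 = 16π^2/3 + 121.
Parseval ⇒ Σ |c_n|^2 = 16π^2/3 + 121.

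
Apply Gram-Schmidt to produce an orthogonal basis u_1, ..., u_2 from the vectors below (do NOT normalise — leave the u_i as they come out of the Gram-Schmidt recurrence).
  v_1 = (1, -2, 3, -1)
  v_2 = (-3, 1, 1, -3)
Orthogonal basis:
  u_1 = (1, -2, 3, -1)
  u_2 = (-46/15, 17/15, 4/5, -44/15)

Apply the Gram-Schmidt recurrence
  u_1 = v_1
  u_i = v_i − Σ_{j<i} ((v_i · u_j) / (u_j · u_j)) · u_j.

Step by step this gives:
  u_1 = (1, -2, 3, -1)
  u_2 = (-46/15, 17/15, 4/5, -44/15)

Orthogonality check:
  u_2 · u_1 = 0 (should be 0)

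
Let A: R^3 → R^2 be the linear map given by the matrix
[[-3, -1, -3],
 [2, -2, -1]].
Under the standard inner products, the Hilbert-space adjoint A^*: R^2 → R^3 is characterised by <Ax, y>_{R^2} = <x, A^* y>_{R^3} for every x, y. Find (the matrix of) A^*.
A^* = A^T =
[[-3, 2],
 [-1, -2],
 [-3, -1]]

For real matrices with standard dot products, the defining identity <Ax, y> = <x, A^* y> gives (Ax)^T y = x^T (A^*) y, i.e. x^T A^T y = x^T (A^*) y. Since this holds for all x, y, we must have A^* = A^T. Therefore
A^* =
[[-3, 2],
 [-1, -2],
 [-3, -1]].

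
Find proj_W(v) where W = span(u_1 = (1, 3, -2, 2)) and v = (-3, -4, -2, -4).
proj_W(v) = (-19/18, -19/6, 19/9, -19/9)

Set up U = [u_1 | ... | u_1] ∈ R^(4×1). The projector onto W = col(U) is P = U (U^T U)^(-1) U^T.
Compute U^T U =
  [18],
and U^T v = (-19).
Solve U^T U · c = U^T v for the coefficients: c = (-19/18). The projection is proj_W(v) = U c.
Check: (v - proj_W(v)) · u_1 = 0  (should be 0).
Result: proj_W(v) = (-19/18, -19/6, 19/9, -19/9).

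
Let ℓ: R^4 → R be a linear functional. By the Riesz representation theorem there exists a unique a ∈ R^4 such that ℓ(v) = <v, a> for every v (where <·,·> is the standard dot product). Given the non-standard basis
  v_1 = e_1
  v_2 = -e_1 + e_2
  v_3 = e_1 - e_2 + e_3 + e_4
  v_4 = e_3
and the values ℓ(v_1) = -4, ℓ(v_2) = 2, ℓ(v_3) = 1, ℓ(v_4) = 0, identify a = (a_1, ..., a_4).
a = (-4, -2, 0, 3)

Write a = (a_1, ..., a_4) in the standard basis. For each basis vector v_i, ℓ(v_i) = <v_i, a> is a linear equation in the a_j's. Collect the n equations into a matrix system V a = ℓ, where row i of V is v_i (expressed in the standard basis). Since V is invertible (lower-triangular with 1s on the diagonal, up to permutation), solve by back-substitution:
  V =
[[1, 0, 0, 0],
 [-1, 1, 0, 0],
 [1, -1, 1, 1],
 [0, 0, 1, 0]]
  V a = (-4, 2, 1, 0)
Solving gives a = (-4, -2, 0, 3).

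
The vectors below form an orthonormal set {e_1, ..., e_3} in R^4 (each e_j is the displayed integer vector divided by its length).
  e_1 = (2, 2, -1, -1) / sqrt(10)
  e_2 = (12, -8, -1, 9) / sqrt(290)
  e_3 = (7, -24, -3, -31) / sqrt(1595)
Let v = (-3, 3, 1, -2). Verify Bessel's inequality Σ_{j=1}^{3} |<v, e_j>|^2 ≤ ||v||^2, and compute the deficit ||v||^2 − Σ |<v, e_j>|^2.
Σ |<v, e_j>|^2 = 1229/55; ||v||^2 = 23; deficit = 36/55

Write each e_j = u_j / sqrt(<u_j, u_j>) where u_j is the displayed integer vector. Then <v, e_j> = <v, u_j> / sqrt(<u_j, u_j>), so |<v, e_j>|^2 = <v, u_j>^2 / <u_j, u_j>.
Coefficients: <v, e_1> = 1/sqrt(10), <v, e_2> = -79/sqrt(290), <v, e_3> = -34/sqrt(1595).
Square and sum: Σ |<v, e_j>|^2 = 1229/55.
Compute ||v||^2 = v·v = 23.
Deficit = 23 − 1229/55 = 36/55 ≥ 0, confirming Bessel's inequality. (The deficit equals ||v − Σ <v,e_j> e_j||^2, the squared distance from v to span{e_j}.)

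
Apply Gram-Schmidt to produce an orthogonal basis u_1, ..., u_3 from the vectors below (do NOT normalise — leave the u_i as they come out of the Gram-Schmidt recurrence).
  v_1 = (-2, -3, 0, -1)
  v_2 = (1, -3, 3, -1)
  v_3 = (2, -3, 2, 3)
Orthogonal basis:
  u_1 = (-2, -3, 0, -1)
  u_2 = (15/7, -9/7, 3, -3/7)
  u_3 = (1/2, -3/2, -1/2, 7/2)

Apply the Gram-Schmidt recurrence
  u_1 = v_1
  u_i = v_i − Σ_{j<i} ((v_i · u_j) / (u_j · u_j)) · u_j.

Step by step this gives:
  u_1 = (-2, -3, 0, -1)
  u_2 = (15/7, -9/7, 3, -3/7)
  u_3 = (1/2, -3/2, -1/2, 7/2)

Orthogonality check:
  u_2 · u_1 = 0 (should be 0)
  u_3 · u_1 = 0 (should be 0)
  u_3 · u_2 = 0 (should be 0)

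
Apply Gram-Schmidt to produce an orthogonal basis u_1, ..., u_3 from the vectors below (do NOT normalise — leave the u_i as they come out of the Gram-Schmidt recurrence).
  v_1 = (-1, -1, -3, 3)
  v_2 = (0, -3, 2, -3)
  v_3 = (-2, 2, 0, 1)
Orthogonal basis:
  u_1 = (-1, -1, -3, 3)
  u_2 = (-3/5, -18/5, 1/5, -6/5)
  u_3 = (-317/148, 59/148, 81/148, -5/148)

Apply the Gram-Schmidt recurrence
  u_1 = v_1
  u_i = v_i − Σ_{j<i} ((v_i · u_j) / (u_j · u_j)) · u_j.

Step by step this gives:
  u_1 = (-1, -1, -3, 3)
  u_2 = (-3/5, -18/5, 1/5, -6/5)
  u_3 = (-317/148, 59/148, 81/148, -5/148)

Orthogonality check:
  u_2 · u_1 = 0 (should be 0)
  u_3 · u_1 = 0 (should be 0)
  u_3 · u_2 = 0 (should be 0)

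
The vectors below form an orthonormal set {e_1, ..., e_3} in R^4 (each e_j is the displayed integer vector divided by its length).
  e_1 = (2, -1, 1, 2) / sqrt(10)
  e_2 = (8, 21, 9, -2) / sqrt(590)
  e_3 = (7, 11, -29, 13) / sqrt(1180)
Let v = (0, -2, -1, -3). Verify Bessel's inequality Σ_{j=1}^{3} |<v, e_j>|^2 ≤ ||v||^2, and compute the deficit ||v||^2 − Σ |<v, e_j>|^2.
Σ |<v, e_j>|^2 = 34/5; ||v||^2 = 14; deficit = 36/5

Write each e_j = u_j / sqrt(<u_j, u_j>) where u_j is the displayed integer vector. Then <v, e_j> = <v, u_j> / sqrt(<u_j, u_j>), so |<v, e_j>|^2 = <v, u_j>^2 / <u_j, u_j>.
Coefficients: <v, e_1> = -5/sqrt(10), <v, e_2> = -45/sqrt(590), <v, e_3> = -32/sqrt(1180).
Square and sum: Σ |<v, e_j>|^2 = 34/5.
Compute ||v||^2 = v·v = 14.
Deficit = 14 − 34/5 = 36/5 ≥ 0, confirming Bessel's inequality. (The deficit equals ||v − Σ <v,e_j> e_j||^2, the squared distance from v to span{e_j}.)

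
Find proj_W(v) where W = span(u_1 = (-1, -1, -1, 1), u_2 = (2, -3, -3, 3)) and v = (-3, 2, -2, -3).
proj_W(v) = (-3, 1, 1, -1)

Set up U = [u_1 | ... | u_2] ∈ R^(4×2). The projector onto W = col(U) is P = U (U^T U)^(-1) U^T.
Compute U^T U =
  [4, 7]
  [7, 31],
and U^T v = (0, -15).
Solve U^T U · c = U^T v for the coefficients: c = (7/5, -4/5). The projection is proj_W(v) = U c.
Check: (v - proj_W(v)) · u_1 = 0  (should be 0).
Check: (v - proj_W(v)) · u_2 = 0  (should be 0).
Result: proj_W(v) = (-3, 1, 1, -1).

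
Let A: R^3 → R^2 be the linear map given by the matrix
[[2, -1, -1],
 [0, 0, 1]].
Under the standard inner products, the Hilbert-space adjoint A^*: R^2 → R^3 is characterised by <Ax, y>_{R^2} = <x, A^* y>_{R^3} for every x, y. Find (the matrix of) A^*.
A^* = A^T =
[[2, 0],
 [-1, 0],
 [-1, 1]]

For real matrices with standard dot products, the defining identity <Ax, y> = <x, A^* y> gives (Ax)^T y = x^T (A^*) y, i.e. x^T A^T y = x^T (A^*) y. Since this holds for all x, y, we must have A^* = A^T. Therefore
A^* =
[[2, 0],
 [-1, 0],
 [-1, 1]].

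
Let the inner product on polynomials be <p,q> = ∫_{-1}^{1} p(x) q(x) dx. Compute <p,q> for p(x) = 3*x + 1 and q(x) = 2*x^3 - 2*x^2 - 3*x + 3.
<p,q> = 16/15

Expand the product: p(x)·q(x) = 6*x^4 - 4*x^3 - 11*x^2 + 6*x + 3.
∫_{-1}^{1} of each monomial x^k gives [2/(k+1) if k even, 0 if k odd]. Integrating term-by-term (or equivalently evaluating the antiderivative F(x) = 6*x^5/5 - x^4 - 11*x^3/3 + 3*x^2 + 3*x at the endpoints):
  F(1) − F(−1) = 38/15 − (22/15) = 16/15.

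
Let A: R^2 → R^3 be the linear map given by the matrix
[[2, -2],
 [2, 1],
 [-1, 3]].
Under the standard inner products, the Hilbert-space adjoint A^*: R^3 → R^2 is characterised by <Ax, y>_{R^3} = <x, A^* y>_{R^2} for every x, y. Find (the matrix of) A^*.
A^* = A^T =
[[2, 2, -1],
 [-2, 1, 3]]

For real matrices with standard dot products, the defining identity <Ax, y> = <x, A^* y> gives (Ax)^T y = x^T (A^*) y, i.e. x^T A^T y = x^T (A^*) y. Since this holds for all x, y, we must have A^* = A^T. Therefore
A^* =
[[2, 2, -1],
 [-2, 1, 3]].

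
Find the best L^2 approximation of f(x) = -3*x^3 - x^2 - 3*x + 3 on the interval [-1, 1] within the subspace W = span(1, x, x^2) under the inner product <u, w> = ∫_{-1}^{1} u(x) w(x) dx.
g(x) = -x^2 - 24*x/5 + 3

The best approximation g ∈ W is the orthogonal projection of f onto W. Writing g = a_0 + a_1 x + a_2 x^2, the coefficients solve the normal equations G · a = b where
  G_{ij} = <φ_i, φ_j> and b_i = <f, φ_i>, with φ_0 = 1, φ_1 = x, φ_2 = x^2.
G =
  [2, 0, 2/3]
  [0, 2/3, 0]
  [2/3, 0, 2/5],
b = (16/3, -16/5, 8/5).
Solving gives a_0 = 3, a_1 = -24/5, a_2 = -1, so
  g(x) = -x^2 - 24*x/5 + 3.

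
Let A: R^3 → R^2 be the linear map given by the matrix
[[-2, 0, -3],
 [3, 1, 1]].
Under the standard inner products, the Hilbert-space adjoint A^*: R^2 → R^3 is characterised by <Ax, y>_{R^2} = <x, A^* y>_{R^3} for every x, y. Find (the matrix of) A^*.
A^* = A^T =
[[-2, 3],
 [0, 1],
 [-3, 1]]

For real matrices with standard dot products, the defining identity <Ax, y> = <x, A^* y> gives (Ax)^T y = x^T (A^*) y, i.e. x^T A^T y = x^T (A^*) y. Since this holds for all x, y, we must have A^* = A^T. Therefore
A^* =
[[-2, 3],
 [0, 1],
 [-3, 1]].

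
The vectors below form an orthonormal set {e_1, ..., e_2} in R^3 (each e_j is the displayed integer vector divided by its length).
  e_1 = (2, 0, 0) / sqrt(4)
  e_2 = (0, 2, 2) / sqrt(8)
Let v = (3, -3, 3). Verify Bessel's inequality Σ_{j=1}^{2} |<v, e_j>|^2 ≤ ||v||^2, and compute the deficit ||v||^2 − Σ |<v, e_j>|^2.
Σ |<v, e_j>|^2 = 9; ||v||^2 = 27; deficit = 18

Write each e_j = u_j / sqrt(<u_j, u_j>) where u_j is the displayed integer vector. Then <v, e_j> = <v, u_j> / sqrt(<u_j, u_j>), so |<v, e_j>|^2 = <v, u_j>^2 / <u_j, u_j>.
Coefficients: <v, e_1> = 6/sqrt(4), <v, e_2> = 0/sqrt(8).
Square and sum: Σ |<v, e_j>|^2 = 9.
Compute ||v||^2 = v·v = 27.
Deficit = 27 − 9 = 18 ≥ 0, confirming Bessel's inequality. (The deficit equals ||v − Σ <v,e_j> e_j||^2, the squared distance from v to span{e_j}.)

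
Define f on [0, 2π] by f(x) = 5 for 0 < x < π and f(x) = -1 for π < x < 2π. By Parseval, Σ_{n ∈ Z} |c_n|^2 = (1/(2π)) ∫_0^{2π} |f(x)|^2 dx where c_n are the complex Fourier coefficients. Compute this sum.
Σ |c_n|^2 = 13

Parseval equates the L^2 energy of f (normalised by 1/(2π)) with the ℓ^2 sum of its Fourier coefficients: (1/(2π)) ∫_0^{2π} |f|^2 = Σ |c_n|^2.
Compute the left side: (1/(2π)) [∫_0^π 5^2 dx + ∫_π^{2π} (-1)^2 dx] = (1/(2π)) · (25π + 1π) = (25 + 1)/2 = 13.
So Σ_{n ∈ Z} |c_n|^2 = 13.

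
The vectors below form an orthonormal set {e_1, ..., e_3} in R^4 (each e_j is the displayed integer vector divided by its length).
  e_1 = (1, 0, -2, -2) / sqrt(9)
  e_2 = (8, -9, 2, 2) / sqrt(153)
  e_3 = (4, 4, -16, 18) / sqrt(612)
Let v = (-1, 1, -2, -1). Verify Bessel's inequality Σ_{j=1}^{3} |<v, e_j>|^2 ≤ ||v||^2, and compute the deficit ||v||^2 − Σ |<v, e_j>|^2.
Σ |<v, e_j>|^2 = 59/9; ||v||^2 = 7; deficit = 4/9

Write each e_j = u_j / sqrt(<u_j, u_j>) where u_j is the displayed integer vector. Then <v, e_j> = <v, u_j> / sqrt(<u_j, u_j>), so |<v, e_j>|^2 = <v, u_j>^2 / <u_j, u_j>.
Coefficients: <v, e_1> = 5/sqrt(9), <v, e_2> = -23/sqrt(153), <v, e_3> = 14/sqrt(612).
Square and sum: Σ |<v, e_j>|^2 = 59/9.
Compute ||v||^2 = v·v = 7.
Deficit = 7 − 59/9 = 4/9 ≥ 0, confirming Bessel's inequality. (The deficit equals ||v − Σ <v,e_j> e_j||^2, the squared distance from v to span{e_j}.)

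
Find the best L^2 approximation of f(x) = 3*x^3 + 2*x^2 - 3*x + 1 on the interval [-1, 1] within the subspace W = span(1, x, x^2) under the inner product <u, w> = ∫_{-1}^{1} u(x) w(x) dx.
g(x) = 2*x^2 - 6*x/5 + 1

The best approximation g ∈ W is the orthogonal projection of f onto W. Writing g = a_0 + a_1 x + a_2 x^2, the coefficients solve the normal equations G · a = b where
  G_{ij} = <φ_i, φ_j> and b_i = <f, φ_i>, with φ_0 = 1, φ_1 = x, φ_2 = x^2.
G =
  [2, 0, 2/3]
  [0, 2/3, 0]
  [2/3, 0, 2/5],
b = (10/3, -4/5, 22/15).
Solving gives a_0 = 1, a_1 = -6/5, a_2 = 2, so
  g(x) = 2*x^2 - 6*x/5 + 1.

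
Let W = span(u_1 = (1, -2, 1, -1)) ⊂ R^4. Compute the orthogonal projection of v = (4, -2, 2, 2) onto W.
proj_W(v) = (8/7, -16/7, 8/7, -8/7)

Set up U = [u_1 | ... | u_1] ∈ R^(4×1). The projector onto W = col(U) is P = U (U^T U)^(-1) U^T.
Compute U^T U =
  [7],
and U^T v = (8).
Solve U^T U · c = U^T v for the coefficients: c = (8/7). The projection is proj_W(v) = U c.
Check: (v - proj_W(v)) · u_1 = 0  (should be 0).
Result: proj_W(v) = (8/7, -16/7, 8/7, -8/7).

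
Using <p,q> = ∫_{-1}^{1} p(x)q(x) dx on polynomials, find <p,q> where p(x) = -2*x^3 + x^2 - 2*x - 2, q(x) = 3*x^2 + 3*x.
<p,q> = -46/5

Expand the product: p(x)·q(x) = -6*x^5 - 3*x^4 - 3*x^3 - 12*x^2 - 6*x.
∫_{-1}^{1} of each monomial x^k gives [2/(k+1) if k even, 0 if k odd]. Integrating term-by-term (or equivalently evaluating the antiderivative F(x) = -x^6 - 3*x^5/5 - 3*x^4/4 - 4*x^3 - 3*x^2 at the endpoints):
  F(1) − F(−1) = -187/20 − (-3/20) = -46/5.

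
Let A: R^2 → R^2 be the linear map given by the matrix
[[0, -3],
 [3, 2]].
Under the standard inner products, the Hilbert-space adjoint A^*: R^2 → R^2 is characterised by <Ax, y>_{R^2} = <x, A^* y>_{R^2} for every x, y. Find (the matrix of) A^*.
A^* = A^T =
[[0, 3],
 [-3, 2]]

For real matrices with standard dot products, the defining identity <Ax, y> = <x, A^* y> gives (Ax)^T y = x^T (A^*) y, i.e. x^T A^T y = x^T (A^*) y. Since this holds for all x, y, we must have A^* = A^T. Therefore
A^* =
[[0, 3],
 [-3, 2]].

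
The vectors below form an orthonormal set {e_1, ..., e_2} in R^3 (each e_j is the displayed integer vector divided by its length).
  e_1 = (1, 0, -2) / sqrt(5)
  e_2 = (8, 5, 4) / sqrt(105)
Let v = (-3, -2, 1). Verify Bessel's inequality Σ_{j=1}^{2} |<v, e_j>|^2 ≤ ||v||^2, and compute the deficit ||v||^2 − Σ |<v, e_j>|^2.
Σ |<v, e_j>|^2 = 95/7; ||v||^2 = 14; deficit = 3/7

Write each e_j = u_j / sqrt(<u_j, u_j>) where u_j is the displayed integer vector. Then <v, e_j> = <v, u_j> / sqrt(<u_j, u_j>), so |<v, e_j>|^2 = <v, u_j>^2 / <u_j, u_j>.
Coefficients: <v, e_1> = -5/sqrt(5), <v, e_2> = -30/sqrt(105).
Square and sum: Σ |<v, e_j>|^2 = 95/7.
Compute ||v||^2 = v·v = 14.
Deficit = 14 − 95/7 = 3/7 ≥ 0, confirming Bessel's inequality. (The deficit equals ||v − Σ <v,e_j> e_j||^2, the squared distance from v to span{e_j}.)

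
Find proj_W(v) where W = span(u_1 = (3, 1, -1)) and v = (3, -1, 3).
proj_W(v) = (15/11, 5/11, -5/11)

Set up U = [u_1 | ... | u_1] ∈ R^(3×1). The projector onto W = col(U) is P = U (U^T U)^(-1) U^T.
Compute U^T U =
  [11],
and U^T v = (5).
Solve U^T U · c = U^T v for the coefficients: c = (5/11). The projection is proj_W(v) = U c.
Check: (v - proj_W(v)) · u_1 = 0  (should be 0).
Result: proj_W(v) = (15/11, 5/11, -5/11).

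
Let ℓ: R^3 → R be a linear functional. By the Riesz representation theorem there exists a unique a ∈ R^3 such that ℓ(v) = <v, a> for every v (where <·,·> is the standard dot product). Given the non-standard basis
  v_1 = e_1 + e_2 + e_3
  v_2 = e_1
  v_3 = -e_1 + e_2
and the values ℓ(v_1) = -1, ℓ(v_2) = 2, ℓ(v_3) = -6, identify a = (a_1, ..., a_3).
a = (2, -4, 1)

Write a = (a_1, ..., a_3) in the standard basis. For each basis vector v_i, ℓ(v_i) = <v_i, a> is a linear equation in the a_j's. Collect the n equations into a matrix system V a = ℓ, where row i of V is v_i (expressed in the standard basis). Since V is invertible (lower-triangular with 1s on the diagonal, up to permutation), solve by back-substitution:
  V =
[[1, 1, 1],
 [1, 0, 0],
 [-1, 1, 0]]
  V a = (-1, 2, -6)
Solving gives a = (2, -4, 1).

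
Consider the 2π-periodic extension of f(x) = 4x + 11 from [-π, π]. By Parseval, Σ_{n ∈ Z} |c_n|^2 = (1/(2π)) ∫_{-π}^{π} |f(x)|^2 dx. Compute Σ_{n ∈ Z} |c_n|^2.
Σ |c_n|^2 = 16π^2/3 + 121

Expand and integrate term by term over [-π, π]:
  ∫ (4x)^2 dx = 16·(2π^3/3); ∫ 2·4·(11)·x dx = 0 (odd integrand); ∫ 11^2 dx = 121·2π.
So (1/(2π)) ∫_{-π}^{π} (4x + 11)^2 dx = 16π^2/3 + 121 = 16π^2/3 + 121.
Parseval ⇒ Σ |c_n|^2 = 16π^2/3 + 121.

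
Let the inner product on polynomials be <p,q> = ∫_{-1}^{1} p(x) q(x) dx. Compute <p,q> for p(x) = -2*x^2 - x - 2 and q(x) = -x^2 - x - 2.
<p,q> = 202/15

Expand the product: p(x)·q(x) = 2*x^4 + 3*x^3 + 7*x^2 + 4*x + 4.
∫_{-1}^{1} of each monomial x^k gives [2/(k+1) if k even, 0 if k odd]. Integrating term-by-term (or equivalently evaluating the antiderivative F(x) = 2*x^5/5 + 3*x^4/4 + 7*x^3/3 + 2*x^2 + 4*x at the endpoints):
  F(1) − F(−1) = 569/60 − (-239/60) = 202/15.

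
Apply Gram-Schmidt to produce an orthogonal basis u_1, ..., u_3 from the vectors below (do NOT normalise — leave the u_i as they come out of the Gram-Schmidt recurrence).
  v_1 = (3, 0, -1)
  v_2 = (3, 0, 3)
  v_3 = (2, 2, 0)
Orthogonal basis:
  u_1 = (3, 0, -1)
  u_2 = (6/5, 0, 18/5)
  u_3 = (0, 2, 0)

Apply the Gram-Schmidt recurrence
  u_1 = v_1
  u_i = v_i − Σ_{j<i} ((v_i · u_j) / (u_j · u_j)) · u_j.

Step by step this gives:
  u_1 = (3, 0, -1)
  u_2 = (6/5, 0, 18/5)
  u_3 = (0, 2, 0)

Orthogonality check:
  u_2 · u_1 = 0 (should be 0)
  u_3 · u_1 = 0 (should be 0)
  u_3 · u_2 = 0 (should be 0)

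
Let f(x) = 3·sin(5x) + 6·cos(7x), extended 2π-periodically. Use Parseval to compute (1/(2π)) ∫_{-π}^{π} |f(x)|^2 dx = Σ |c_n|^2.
Σ |c_n|^2 = 45/2

Expand |f|^2 and use orthogonality of {sin(nx), cos(mx)} on [-π, π]:
  ∫_{-π}^{π} sin(nx)^2 dx = π, ∫ cos(mx)^2 dx = π, and cross terms integrate to 0.
So ∫_{-π}^{π} f(x)^2 dx = 3^2 · π + 6^2 · π = (9 + 36)π.
Divide by 2π: (9 + 36)/2 = 45/2.
By Parseval, this equals Σ |c_n|^2.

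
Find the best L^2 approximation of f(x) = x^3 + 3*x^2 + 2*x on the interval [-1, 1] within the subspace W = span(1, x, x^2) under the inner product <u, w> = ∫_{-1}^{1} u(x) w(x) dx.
g(x) = 3*x^2 + 13*x/5

The best approximation g ∈ W is the orthogonal projection of f onto W. Writing g = a_0 + a_1 x + a_2 x^2, the coefficients solve the normal equations G · a = b where
  G_{ij} = <φ_i, φ_j> and b_i = <f, φ_i>, with φ_0 = 1, φ_1 = x, φ_2 = x^2.
G =
  [2, 0, 2/3]
  [0, 2/3, 0]
  [2/3, 0, 2/5],
b = (2, 26/15, 6/5).
Solving gives a_0 = 0, a_1 = 13/5, a_2 = 3, so
  g(x) = 3*x^2 + 13*x/5.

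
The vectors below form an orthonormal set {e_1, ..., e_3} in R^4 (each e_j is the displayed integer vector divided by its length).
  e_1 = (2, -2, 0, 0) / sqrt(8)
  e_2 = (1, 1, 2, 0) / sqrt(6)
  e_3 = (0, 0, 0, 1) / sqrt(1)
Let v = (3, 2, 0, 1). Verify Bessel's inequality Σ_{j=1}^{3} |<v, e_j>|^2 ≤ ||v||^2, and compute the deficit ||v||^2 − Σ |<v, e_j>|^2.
Σ |<v, e_j>|^2 = 17/3; ||v||^2 = 14; deficit = 25/3

Write each e_j = u_j / sqrt(<u_j, u_j>) where u_j is the displayed integer vector. Then <v, e_j> = <v, u_j> / sqrt(<u_j, u_j>), so |<v, e_j>|^2 = <v, u_j>^2 / <u_j, u_j>.
Coefficients: <v, e_1> = 2/sqrt(8), <v, e_2> = 5/sqrt(6), <v, e_3> = 1/sqrt(1).
Square and sum: Σ |<v, e_j>|^2 = 17/3.
Compute ||v||^2 = v·v = 14.
Deficit = 14 − 17/3 = 25/3 ≥ 0, confirming Bessel's inequality. (The deficit equals ||v − Σ <v,e_j> e_j||^2, the squared distance from v to span{e_j}.)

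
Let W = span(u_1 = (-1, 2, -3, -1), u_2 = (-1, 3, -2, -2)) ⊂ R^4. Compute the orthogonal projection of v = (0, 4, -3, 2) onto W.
proj_W(v) = (-1, 5/3, -10/3, -2/3)

Set up U = [u_1 | ... | u_2] ∈ R^(4×2). The projector onto W = col(U) is P = U (U^T U)^(-1) U^T.
Compute U^T U =
  [15, 15]
  [15, 18],
and U^T v = (15, 14).
Solve U^T U · c = U^T v for the coefficients: c = (4/3, -1/3). The projection is proj_W(v) = U c.
Check: (v - proj_W(v)) · u_1 = 0  (should be 0).
Check: (v - proj_W(v)) · u_2 = 0  (should be 0).
Result: proj_W(v) = (-1, 5/3, -10/3, -2/3).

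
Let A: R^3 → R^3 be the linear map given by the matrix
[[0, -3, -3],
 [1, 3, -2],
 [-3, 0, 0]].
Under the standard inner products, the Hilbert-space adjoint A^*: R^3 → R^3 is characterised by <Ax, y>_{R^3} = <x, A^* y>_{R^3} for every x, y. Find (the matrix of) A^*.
A^* = A^T =
[[0, 1, -3],
 [-3, 3, 0],
 [-3, -2, 0]]

For real matrices with standard dot products, the defining identity <Ax, y> = <x, A^* y> gives (Ax)^T y = x^T (A^*) y, i.e. x^T A^T y = x^T (A^*) y. Since this holds for all x, y, we must have A^* = A^T. Therefore
A^* =
[[0, 1, -3],
 [-3, 3, 0],
 [-3, -2, 0]].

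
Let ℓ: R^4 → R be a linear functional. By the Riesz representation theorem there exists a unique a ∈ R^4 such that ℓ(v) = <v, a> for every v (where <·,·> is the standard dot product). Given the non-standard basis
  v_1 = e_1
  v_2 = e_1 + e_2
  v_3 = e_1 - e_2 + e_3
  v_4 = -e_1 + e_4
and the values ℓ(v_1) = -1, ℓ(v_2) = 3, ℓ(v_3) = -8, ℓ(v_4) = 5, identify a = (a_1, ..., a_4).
a = (-1, 4, -3, 4)

Write a = (a_1, ..., a_4) in the standard basis. For each basis vector v_i, ℓ(v_i) = <v_i, a> is a linear equation in the a_j's. Collect the n equations into a matrix system V a = ℓ, where row i of V is v_i (expressed in the standard basis). Since V is invertible (lower-triangular with 1s on the diagonal, up to permutation), solve by back-substitution:
  V =
[[1, 0, 0, 0],
 [1, 1, 0, 0],
 [1, -1, 1, 0],
 [-1, 0, 0, 1]]
  V a = (-1, 3, -8, 5)
Solving gives a = (-1, 4, -3, 4).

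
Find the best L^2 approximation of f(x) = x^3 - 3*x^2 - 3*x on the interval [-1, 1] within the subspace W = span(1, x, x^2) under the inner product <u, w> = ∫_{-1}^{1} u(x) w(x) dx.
g(x) = -3*x^2 - 12*x/5

The best approximation g ∈ W is the orthogonal projection of f onto W. Writing g = a_0 + a_1 x + a_2 x^2, the coefficients solve the normal equations G · a = b where
  G_{ij} = <φ_i, φ_j> and b_i = <f, φ_i>, with φ_0 = 1, φ_1 = x, φ_2 = x^2.
G =
  [2, 0, 2/3]
  [0, 2/3, 0]
  [2/3, 0, 2/5],
b = (-2, -8/5, -6/5).
Solving gives a_0 = 0, a_1 = -12/5, a_2 = -3, so
  g(x) = -3*x^2 - 12*x/5.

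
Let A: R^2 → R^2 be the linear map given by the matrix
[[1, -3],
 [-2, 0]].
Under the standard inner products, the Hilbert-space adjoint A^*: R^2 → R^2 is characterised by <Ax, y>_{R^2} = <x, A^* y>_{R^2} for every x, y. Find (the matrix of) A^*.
A^* = A^T =
[[1, -2],
 [-3, 0]]

For real matrices with standard dot products, the defining identity <Ax, y> = <x, A^* y> gives (Ax)^T y = x^T (A^*) y, i.e. x^T A^T y = x^T (A^*) y. Since this holds for all x, y, we must have A^* = A^T. Therefore
A^* =
[[1, -2],
 [-3, 0]].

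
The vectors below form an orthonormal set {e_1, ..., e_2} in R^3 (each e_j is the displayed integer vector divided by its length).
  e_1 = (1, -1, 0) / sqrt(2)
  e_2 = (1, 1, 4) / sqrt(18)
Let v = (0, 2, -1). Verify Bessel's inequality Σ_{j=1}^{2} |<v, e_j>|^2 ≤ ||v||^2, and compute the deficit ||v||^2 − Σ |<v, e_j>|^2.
Σ |<v, e_j>|^2 = 20/9; ||v||^2 = 5; deficit = 25/9

Write each e_j = u_j / sqrt(<u_j, u_j>) where u_j is the displayed integer vector. Then <v, e_j> = <v, u_j> / sqrt(<u_j, u_j>), so |<v, e_j>|^2 = <v, u_j>^2 / <u_j, u_j>.
Coefficients: <v, e_1> = -2/sqrt(2), <v, e_2> = -2/sqrt(18).
Square and sum: Σ |<v, e_j>|^2 = 20/9.
Compute ||v||^2 = v·v = 5.
Deficit = 5 − 20/9 = 25/9 ≥ 0, confirming Bessel's inequality. (The deficit equals ||v − Σ <v,e_j> e_j||^2, the squared distance from v to span{e_j}.)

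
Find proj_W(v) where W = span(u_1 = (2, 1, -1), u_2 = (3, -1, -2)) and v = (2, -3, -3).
proj_W(v) = (88/35, -111/35, -15/7)

Set up U = [u_1 | ... | u_2] ∈ R^(3×2). The projector onto W = col(U) is P = U (U^T U)^(-1) U^T.
Compute U^T U =
  [6, 7]
  [7, 14],
and U^T v = (4, 15).
Solve U^T U · c = U^T v for the coefficients: c = (-7/5, 62/35). The projection is proj_W(v) = U c.
Check: (v - proj_W(v)) · u_1 = 0  (should be 0).
Check: (v - proj_W(v)) · u_2 = 0  (should be 0).
Result: proj_W(v) = (88/35, -111/35, -15/7).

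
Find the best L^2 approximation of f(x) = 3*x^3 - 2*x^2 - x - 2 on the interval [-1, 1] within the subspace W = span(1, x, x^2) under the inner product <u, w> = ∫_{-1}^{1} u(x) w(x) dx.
g(x) = -2*x^2 + 4*x/5 - 2

The best approximation g ∈ W is the orthogonal projection of f onto W. Writing g = a_0 + a_1 x + a_2 x^2, the coefficients solve the normal equations G · a = b where
  G_{ij} = <φ_i, φ_j> and b_i = <f, φ_i>, with φ_0 = 1, φ_1 = x, φ_2 = x^2.
G =
  [2, 0, 2/3]
  [0, 2/3, 0]
  [2/3, 0, 2/5],
b = (-16/3, 8/15, -32/15).
Solving gives a_0 = -2, a_1 = 4/5, a_2 = -2, so
  g(x) = -2*x^2 + 4*x/5 - 2.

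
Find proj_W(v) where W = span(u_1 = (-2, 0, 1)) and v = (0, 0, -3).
proj_W(v) = (6/5, 0, -3/5)

Set up U = [u_1 | ... | u_1] ∈ R^(3×1). The projector onto W = col(U) is P = U (U^T U)^(-1) U^T.
Compute U^T U =
  [5],
and U^T v = (-3).
Solve U^T U · c = U^T v for the coefficients: c = (-3/5). The projection is proj_W(v) = U c.
Check: (v - proj_W(v)) · u_1 = 0  (should be 0).
Result: proj_W(v) = (6/5, 0, -3/5).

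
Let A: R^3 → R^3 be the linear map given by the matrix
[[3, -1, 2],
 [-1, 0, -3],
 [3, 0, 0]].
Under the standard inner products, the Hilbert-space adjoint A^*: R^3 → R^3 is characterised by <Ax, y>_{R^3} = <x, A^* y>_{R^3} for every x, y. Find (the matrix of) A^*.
A^* = A^T =
[[3, -1, 3],
 [-1, 0, 0],
 [2, -3, 0]]

For real matrices with standard dot products, the defining identity <Ax, y> = <x, A^* y> gives (Ax)^T y = x^T (A^*) y, i.e. x^T A^T y = x^T (A^*) y. Since this holds for all x, y, we must have A^* = A^T. Therefore
A^* =
[[3, -1, 3],
 [-1, 0, 0],
 [2, -3, 0]].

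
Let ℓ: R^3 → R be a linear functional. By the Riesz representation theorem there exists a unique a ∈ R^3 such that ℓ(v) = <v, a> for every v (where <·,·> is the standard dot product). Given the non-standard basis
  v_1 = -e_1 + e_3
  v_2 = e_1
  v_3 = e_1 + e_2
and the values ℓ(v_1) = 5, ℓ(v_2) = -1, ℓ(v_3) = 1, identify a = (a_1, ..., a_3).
a = (-1, 2, 4)

Write a = (a_1, ..., a_3) in the standard basis. For each basis vector v_i, ℓ(v_i) = <v_i, a> is a linear equation in the a_j's. Collect the n equations into a matrix system V a = ℓ, where row i of V is v_i (expressed in the standard basis). Since V is invertible (lower-triangular with 1s on the diagonal, up to permutation), solve by back-substitution:
  V =
[[-1, 0, 1],
 [1, 0, 0],
 [1, 1, 0]]
  V a = (5, -1, 1)
Solving gives a = (-1, 2, 4).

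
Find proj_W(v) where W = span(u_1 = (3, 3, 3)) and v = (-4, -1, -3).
proj_W(v) = (-8/3, -8/3, -8/3)

Set up U = [u_1 | ... | u_1] ∈ R^(3×1). The projector onto W = col(U) is P = U (U^T U)^(-1) U^T.
Compute U^T U =
  [27],
and U^T v = (-24).
Solve U^T U · c = U^T v for the coefficients: c = (-8/9). The projection is proj_W(v) = U c.
Check: (v - proj_W(v)) · u_1 = 0  (should be 0).
Result: proj_W(v) = (-8/3, -8/3, -8/3).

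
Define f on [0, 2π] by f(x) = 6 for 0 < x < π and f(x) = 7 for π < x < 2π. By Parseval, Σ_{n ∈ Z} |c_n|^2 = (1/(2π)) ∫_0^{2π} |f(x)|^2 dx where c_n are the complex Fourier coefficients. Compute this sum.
Σ |c_n|^2 = 85/2

Parseval equates the L^2 energy of f (normalised by 1/(2π)) with the ℓ^2 sum of its Fourier coefficients: (1/(2π)) ∫_0^{2π} |f|^2 = Σ |c_n|^2.
Compute the left side: (1/(2π)) [∫_0^π 6^2 dx + ∫_π^{2π} 7^2 dx] = (1/(2π)) · (36π + 49π) = (36 + 49)/2 = 85/2.
So Σ_{n ∈ Z} |c_n|^2 = 85/2.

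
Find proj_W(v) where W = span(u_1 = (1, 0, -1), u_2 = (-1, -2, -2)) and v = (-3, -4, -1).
proj_W(v) = (-59/17, -56/17, -25/17)

Set up U = [u_1 | ... | u_2] ∈ R^(3×2). The projector onto W = col(U) is P = U (U^T U)^(-1) U^T.
Compute U^T U =
  [2, 1]
  [1, 9],
and U^T v = (-2, 13).
Solve U^T U · c = U^T v for the coefficients: c = (-31/17, 28/17). The projection is proj_W(v) = U c.
Check: (v - proj_W(v)) · u_1 = 0  (should be 0).
Check: (v - proj_W(v)) · u_2 = 0  (should be 0).
Result: proj_W(v) = (-59/17, -56/17, -25/17).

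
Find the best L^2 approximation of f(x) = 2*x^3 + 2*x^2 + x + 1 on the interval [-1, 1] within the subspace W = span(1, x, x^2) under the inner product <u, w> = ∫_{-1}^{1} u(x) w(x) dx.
g(x) = 2*x^2 + 11*x/5 + 1

The best approximation g ∈ W is the orthogonal projection of f onto W. Writing g = a_0 + a_1 x + a_2 x^2, the coefficients solve the normal equations G · a = b where
  G_{ij} = <φ_i, φ_j> and b_i = <f, φ_i>, with φ_0 = 1, φ_1 = x, φ_2 = x^2.
G =
  [2, 0, 2/3]
  [0, 2/3, 0]
  [2/3, 0, 2/5],
b = (10/3, 22/15, 22/15).
Solving gives a_0 = 1, a_1 = 11/5, a_2 = 2, so
  g(x) = 2*x^2 + 11*x/5 + 1.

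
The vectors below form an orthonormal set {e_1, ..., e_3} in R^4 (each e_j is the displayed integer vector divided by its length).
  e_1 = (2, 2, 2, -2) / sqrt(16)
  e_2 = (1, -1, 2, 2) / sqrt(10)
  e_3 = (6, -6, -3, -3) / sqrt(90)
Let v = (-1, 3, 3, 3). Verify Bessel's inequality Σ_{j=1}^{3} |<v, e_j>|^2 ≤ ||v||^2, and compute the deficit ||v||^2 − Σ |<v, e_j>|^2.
Σ |<v, e_j>|^2 = 27; ||v||^2 = 28; deficit = 1

Write each e_j = u_j / sqrt(<u_j, u_j>) where u_j is the displayed integer vector. Then <v, e_j> = <v, u_j> / sqrt(<u_j, u_j>), so |<v, e_j>|^2 = <v, u_j>^2 / <u_j, u_j>.
Coefficients: <v, e_1> = 4/sqrt(16), <v, e_2> = 8/sqrt(10), <v, e_3> = -42/sqrt(90).
Square and sum: Σ |<v, e_j>|^2 = 27.
Compute ||v||^2 = v·v = 28.
Deficit = 28 − 27 = 1 ≥ 0, confirming Bessel's inequality. (The deficit equals ||v − Σ <v,e_j> e_j||^2, the squared distance from v to span{e_j}.)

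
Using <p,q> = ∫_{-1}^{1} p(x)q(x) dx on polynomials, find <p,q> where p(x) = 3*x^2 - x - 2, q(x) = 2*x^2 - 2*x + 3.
<p,q> = -74/15

Expand the product: p(x)·q(x) = 6*x^4 - 8*x^3 + 7*x^2 + x - 6.
∫_{-1}^{1} of each monomial x^k gives [2/(k+1) if k even, 0 if k odd]. Integrating term-by-term (or equivalently evaluating the antiderivative F(x) = 6*x^5/5 - 2*x^4 + 7*x^3/3 + x^2/2 - 6*x at the endpoints):
  F(1) − F(−1) = -119/30 − (29/30) = -74/15.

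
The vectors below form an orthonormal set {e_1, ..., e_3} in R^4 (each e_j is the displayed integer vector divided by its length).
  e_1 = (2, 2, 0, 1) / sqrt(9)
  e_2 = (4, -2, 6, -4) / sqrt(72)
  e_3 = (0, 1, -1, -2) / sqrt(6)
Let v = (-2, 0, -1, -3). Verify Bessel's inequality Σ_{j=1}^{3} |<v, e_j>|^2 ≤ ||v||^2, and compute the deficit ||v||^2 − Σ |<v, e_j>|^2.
Σ |<v, e_j>|^2 = 41/3; ||v||^2 = 14; deficit = 1/3

Write each e_j = u_j / sqrt(<u_j, u_j>) where u_j is the displayed integer vector. Then <v, e_j> = <v, u_j> / sqrt(<u_j, u_j>), so |<v, e_j>|^2 = <v, u_j>^2 / <u_j, u_j>.
Coefficients: <v, e_1> = -7/sqrt(9), <v, e_2> = -2/sqrt(72), <v, e_3> = 7/sqrt(6).
Square and sum: Σ |<v, e_j>|^2 = 41/3.
Compute ||v||^2 = v·v = 14.
Deficit = 14 − 41/3 = 1/3 ≥ 0, confirming Bessel's inequality. (The deficit equals ||v − Σ <v,e_j> e_j||^2, the squared distance from v to span{e_j}.)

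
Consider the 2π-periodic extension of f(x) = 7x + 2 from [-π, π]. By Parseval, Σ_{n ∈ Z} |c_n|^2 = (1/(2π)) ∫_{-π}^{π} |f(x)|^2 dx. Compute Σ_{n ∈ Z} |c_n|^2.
Σ |c_n|^2 = 49π^2/3 + 4

Expand and integrate term by term over [-π, π]:
  ∫ (7x)^2 dx = 49·(2π^3/3); ∫ 2·7·(2)·x dx = 0 (odd integrand); ∫ 2^2 dx = 4·2π.
So (1/(2π)) ∫_{-π}^{π} (7x + 2)^2 dx = 49π^2/3 + 4 = 49π^2/3 + 4.
Parseval ⇒ Σ |c_n|^2 = 49π^2/3 + 4.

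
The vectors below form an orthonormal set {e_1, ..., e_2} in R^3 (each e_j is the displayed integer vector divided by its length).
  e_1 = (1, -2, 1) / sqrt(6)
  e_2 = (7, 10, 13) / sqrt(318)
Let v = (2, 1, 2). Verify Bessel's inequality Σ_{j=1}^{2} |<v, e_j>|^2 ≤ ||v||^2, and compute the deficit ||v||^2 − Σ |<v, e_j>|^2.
Σ |<v, e_j>|^2 = 452/53; ||v||^2 = 9; deficit = 25/53

Write each e_j = u_j / sqrt(<u_j, u_j>) where u_j is the displayed integer vector. Then <v, e_j> = <v, u_j> / sqrt(<u_j, u_j>), so |<v, e_j>|^2 = <v, u_j>^2 / <u_j, u_j>.
Coefficients: <v, e_1> = 2/sqrt(6), <v, e_2> = 50/sqrt(318).
Square and sum: Σ |<v, e_j>|^2 = 452/53.
Compute ||v||^2 = v·v = 9.
Deficit = 9 − 452/53 = 25/53 ≥ 0, confirming Bessel's inequality. (The deficit equals ||v − Σ <v,e_j> e_j||^2, the squared distance from v to span{e_j}.)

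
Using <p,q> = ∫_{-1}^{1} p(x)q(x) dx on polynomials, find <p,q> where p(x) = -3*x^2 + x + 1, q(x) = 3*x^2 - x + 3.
<p,q> = -34/15

Expand the product: p(x)·q(x) = -9*x^4 + 6*x^3 - 7*x^2 + 2*x + 3.
∫_{-1}^{1} of each monomial x^k gives [2/(k+1) if k even, 0 if k odd]. Integrating term-by-term (or equivalently evaluating the antiderivative F(x) = -9*x^5/5 + 3*x^4/2 - 7*x^3/3 + x^2 + 3*x at the endpoints):
  F(1) − F(−1) = 41/30 − (109/30) = -34/15.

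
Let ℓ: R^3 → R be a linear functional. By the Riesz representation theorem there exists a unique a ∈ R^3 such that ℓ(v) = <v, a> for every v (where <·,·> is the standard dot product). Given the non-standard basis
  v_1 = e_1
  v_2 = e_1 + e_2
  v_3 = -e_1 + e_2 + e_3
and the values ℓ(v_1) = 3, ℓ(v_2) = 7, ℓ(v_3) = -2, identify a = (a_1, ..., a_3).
a = (3, 4, -3)

Write a = (a_1, ..., a_3) in the standard basis. For each basis vector v_i, ℓ(v_i) = <v_i, a> is a linear equation in the a_j's. Collect the n equations into a matrix system V a = ℓ, where row i of V is v_i (expressed in the standard basis). Since V is invertible (lower-triangular with 1s on the diagonal, up to permutation), solve by back-substitution:
  V =
[[1, 0, 0],
 [1, 1, 0],
 [-1, 1, 1]]
  V a = (3, 7, -2)
Solving gives a = (3, 4, -3).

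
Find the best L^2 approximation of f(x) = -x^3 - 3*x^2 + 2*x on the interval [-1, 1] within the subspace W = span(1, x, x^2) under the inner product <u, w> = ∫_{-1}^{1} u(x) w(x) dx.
g(x) = -3*x^2 + 7*x/5

The best approximation g ∈ W is the orthogonal projection of f onto W. Writing g = a_0 + a_1 x + a_2 x^2, the coefficients solve the normal equations G · a = b where
  G_{ij} = <φ_i, φ_j> and b_i = <f, φ_i>, with φ_0 = 1, φ_1 = x, φ_2 = x^2.
G =
  [2, 0, 2/3]
  [0, 2/3, 0]
  [2/3, 0, 2/5],
b = (-2, 14/15, -6/5).
Solving gives a_0 = 0, a_1 = 7/5, a_2 = -3, so
  g(x) = -3*x^2 + 7*x/5.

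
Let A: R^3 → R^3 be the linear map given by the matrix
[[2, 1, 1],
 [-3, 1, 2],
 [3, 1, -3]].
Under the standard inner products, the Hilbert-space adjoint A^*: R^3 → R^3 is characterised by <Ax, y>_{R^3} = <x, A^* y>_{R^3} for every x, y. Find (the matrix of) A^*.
A^* = A^T =
[[2, -3, 3],
 [1, 1, 1],
 [1, 2, -3]]

For real matrices with standard dot products, the defining identity <Ax, y> = <x, A^* y> gives (Ax)^T y = x^T (A^*) y, i.e. x^T A^T y = x^T (A^*) y. Since this holds for all x, y, we must have A^* = A^T. Therefore
A^* =
[[2, -3, 3],
 [1, 1, 1],
 [1, 2, -3]].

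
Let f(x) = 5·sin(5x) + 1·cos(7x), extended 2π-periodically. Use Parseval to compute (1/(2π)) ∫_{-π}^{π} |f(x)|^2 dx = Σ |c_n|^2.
Σ |c_n|^2 = 13

Expand |f|^2 and use orthogonality of {sin(nx), cos(mx)} on [-π, π]:
  ∫_{-π}^{π} sin(nx)^2 dx = π, ∫ cos(mx)^2 dx = π, and cross terms integrate to 0.
So ∫_{-π}^{π} f(x)^2 dx = 5^2 · π + 1^2 · π = (25 + 1)π.
Divide by 2π: (25 + 1)/2 = 13.
By Parseval, this equals Σ |c_n|^2.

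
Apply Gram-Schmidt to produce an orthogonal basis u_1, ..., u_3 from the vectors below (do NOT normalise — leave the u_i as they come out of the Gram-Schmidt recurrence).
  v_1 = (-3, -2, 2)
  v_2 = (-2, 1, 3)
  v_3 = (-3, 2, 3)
Orthogonal basis:
  u_1 = (-3, -2, 2)
  u_2 = (-4/17, 37/17, 31/17)
  u_3 = (-52/69, 65/138, -91/138)

Apply the Gram-Schmidt recurrence
  u_1 = v_1
  u_i = v_i − Σ_{j<i} ((v_i · u_j) / (u_j · u_j)) · u_j.

Step by step this gives:
  u_1 = (-3, -2, 2)
  u_2 = (-4/17, 37/17, 31/17)
  u_3 = (-52/69, 65/138, -91/138)

Orthogonality check:
  u_2 · u_1 = 0 (should be 0)
  u_3 · u_1 = 0 (should be 0)
  u_3 · u_2 = 0 (should be 0)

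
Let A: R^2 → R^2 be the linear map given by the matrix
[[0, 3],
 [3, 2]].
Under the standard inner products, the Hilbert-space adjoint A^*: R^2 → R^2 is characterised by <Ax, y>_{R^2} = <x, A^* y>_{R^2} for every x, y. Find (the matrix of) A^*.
A^* = A^T =
[[0, 3],
 [3, 2]]

For real matrices with standard dot products, the defining identity <Ax, y> = <x, A^* y> gives (Ax)^T y = x^T (A^*) y, i.e. x^T A^T y = x^T (A^*) y. Since this holds for all x, y, we must have A^* = A^T. Therefore
A^* =
[[0, 3],
 [3, 2]].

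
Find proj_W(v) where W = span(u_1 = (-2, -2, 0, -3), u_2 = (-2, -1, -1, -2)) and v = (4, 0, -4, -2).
proj_W(v) = (-4/13, 8/13, -12/13, 6/13)

Set up U = [u_1 | ... | u_2] ∈ R^(4×2). The projector onto W = col(U) is P = U (U^T U)^(-1) U^T.
Compute U^T U =
  [17, 12]
  [12, 10],
and U^T v = (-2, 0).
Solve U^T U · c = U^T v for the coefficients: c = (-10/13, 12/13). The projection is proj_W(v) = U c.
Check: (v - proj_W(v)) · u_1 = 0  (should be 0).
Check: (v - proj_W(v)) · u_2 = 0  (should be 0).
Result: proj_W(v) = (-4/13, 8/13, -12/13, 6/13).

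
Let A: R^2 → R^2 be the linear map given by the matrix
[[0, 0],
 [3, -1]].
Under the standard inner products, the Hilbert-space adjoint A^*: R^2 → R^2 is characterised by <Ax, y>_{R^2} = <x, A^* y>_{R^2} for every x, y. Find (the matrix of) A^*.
A^* = A^T =
[[0, 3],
 [0, -1]]

For real matrices with standard dot products, the defining identity <Ax, y> = <x, A^* y> gives (Ax)^T y = x^T (A^*) y, i.e. x^T A^T y = x^T (A^*) y. Since this holds for all x, y, we must have A^* = A^T. Therefore
A^* =
[[0, 3],
 [0, -1]].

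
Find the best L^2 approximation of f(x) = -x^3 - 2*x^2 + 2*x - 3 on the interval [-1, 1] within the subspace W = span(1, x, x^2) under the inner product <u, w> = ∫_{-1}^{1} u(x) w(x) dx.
g(x) = -2*x^2 + 7*x/5 - 3

The best approximation g ∈ W is the orthogonal projection of f onto W. Writing g = a_0 + a_1 x + a_2 x^2, the coefficients solve the normal equations G · a = b where
  G_{ij} = <φ_i, φ_j> and b_i = <f, φ_i>, with φ_0 = 1, φ_1 = x, φ_2 = x^2.
G =
  [2, 0, 2/3]
  [0, 2/3, 0]
  [2/3, 0, 2/5],
b = (-22/3, 14/15, -14/5).
Solving gives a_0 = -3, a_1 = 7/5, a_2 = -2, so
  g(x) = -2*x^2 + 7*x/5 - 3.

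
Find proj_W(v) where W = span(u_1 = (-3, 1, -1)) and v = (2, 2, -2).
proj_W(v) = (6/11, -2/11, 2/11)

Set up U = [u_1 | ... | u_1] ∈ R^(3×1). The projector onto W = col(U) is P = U (U^T U)^(-1) U^T.
Compute U^T U =
  [11],
and U^T v = (-2).
Solve U^T U · c = U^T v for the coefficients: c = (-2/11). The projection is proj_W(v) = U c.
Check: (v - proj_W(v)) · u_1 = 0  (should be 0).
Result: proj_W(v) = (6/11, -2/11, 2/11).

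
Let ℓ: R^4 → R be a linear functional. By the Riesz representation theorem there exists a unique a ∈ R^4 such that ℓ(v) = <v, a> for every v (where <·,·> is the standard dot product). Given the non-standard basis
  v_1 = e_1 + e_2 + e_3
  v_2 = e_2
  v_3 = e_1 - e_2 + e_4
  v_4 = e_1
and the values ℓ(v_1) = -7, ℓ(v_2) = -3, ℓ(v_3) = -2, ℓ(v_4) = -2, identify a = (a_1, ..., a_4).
a = (-2, -3, -2, -3)

Write a = (a_1, ..., a_4) in the standard basis. For each basis vector v_i, ℓ(v_i) = <v_i, a> is a linear equation in the a_j's. Collect the n equations into a matrix system V a = ℓ, where row i of V is v_i (expressed in the standard basis). Since V is invertible (lower-triangular with 1s on the diagonal, up to permutation), solve by back-substitution:
  V =
[[1, 1, 1, 0],
 [0, 1, 0, 0],
 [1, -1, 0, 1],
 [1, 0, 0, 0]]
  V a = (-7, -3, -2, -2)
Solving gives a = (-2, -3, -2, -3).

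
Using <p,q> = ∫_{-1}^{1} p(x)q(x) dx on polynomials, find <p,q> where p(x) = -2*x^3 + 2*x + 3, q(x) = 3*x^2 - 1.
<p,q> = 0

Expand the product: p(x)·q(x) = -6*x^5 + 8*x^3 + 9*x^2 - 2*x - 3.
∫_{-1}^{1} of each monomial x^k gives [2/(k+1) if k even, 0 if k odd]. Integrating term-by-term (or equivalently evaluating the antiderivative F(x) = -x^6 + 2*x^4 + 3*x^3 - x^2 - 3*x at the endpoints):
  F(1) − F(−1) = 0 − (0) = 0.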